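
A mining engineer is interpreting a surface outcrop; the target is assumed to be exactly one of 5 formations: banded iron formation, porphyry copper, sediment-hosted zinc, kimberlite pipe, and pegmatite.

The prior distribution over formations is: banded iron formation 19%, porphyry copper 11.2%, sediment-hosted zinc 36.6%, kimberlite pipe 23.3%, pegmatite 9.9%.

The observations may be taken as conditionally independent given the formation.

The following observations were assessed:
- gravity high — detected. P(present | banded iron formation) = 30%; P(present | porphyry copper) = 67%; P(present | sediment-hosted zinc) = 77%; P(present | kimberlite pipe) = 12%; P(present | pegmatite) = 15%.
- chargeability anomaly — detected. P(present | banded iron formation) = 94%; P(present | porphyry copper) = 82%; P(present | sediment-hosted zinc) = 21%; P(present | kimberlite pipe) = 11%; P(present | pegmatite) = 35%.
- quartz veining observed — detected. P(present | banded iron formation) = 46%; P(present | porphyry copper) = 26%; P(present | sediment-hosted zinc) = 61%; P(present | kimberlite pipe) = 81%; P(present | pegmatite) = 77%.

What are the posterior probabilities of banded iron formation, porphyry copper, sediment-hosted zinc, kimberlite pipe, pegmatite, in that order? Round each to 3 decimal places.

0.296, 0.192, 0.434, 0.030, 0.048

By Bayes' rule with conditional independence, the unnormalized weight for each hypothesis is prior × ∏ likelihoods:
  banded iron formation: 0.190 × 0.30 × 0.94 × 0.46 = 0.024647
  porphyry copper: 0.112 × 0.67 × 0.82 × 0.26 = 0.015999
  sediment-hosted zinc: 0.366 × 0.77 × 0.21 × 0.61 = 0.036101
  kimberlite pipe: 0.233 × 0.12 × 0.11 × 0.81 = 0.0024912
  pegmatite: 0.099 × 0.15 × 0.35 × 0.77 = 0.0040021
Marginal likelihood of the evidence = 0.08324.
P(banded iron formation | evidence) = 0.024647 / 0.08324 ≈ 0.296
P(porphyry copper | evidence) = 0.015999 / 0.08324 ≈ 0.192
P(sediment-hosted zinc | evidence) = 0.036101 / 0.08324 ≈ 0.434
P(kimberlite pipe | evidence) = 0.0024912 / 0.08324 ≈ 0.030
P(pegmatite | evidence) = 0.0040021 / 0.08324 ≈ 0.048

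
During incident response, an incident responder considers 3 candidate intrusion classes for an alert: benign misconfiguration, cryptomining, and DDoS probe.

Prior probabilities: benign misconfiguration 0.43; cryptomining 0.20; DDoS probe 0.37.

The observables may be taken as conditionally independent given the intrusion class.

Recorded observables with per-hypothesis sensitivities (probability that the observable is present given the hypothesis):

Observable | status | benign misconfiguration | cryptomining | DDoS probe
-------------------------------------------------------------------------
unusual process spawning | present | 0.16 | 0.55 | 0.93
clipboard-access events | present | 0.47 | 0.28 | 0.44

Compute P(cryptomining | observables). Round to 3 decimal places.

0.144

For each hypothesis, the unnormalized posterior weight is prior × product of the observable likelihoods:
  benign misconfiguration: 0.43 × 0.16 × 0.47 = 0.032336
  cryptomining: 0.20 × 0.55 × 0.28 = 0.0308
  DDoS probe: 0.37 × 0.93 × 0.44 = 0.1514
The unnormalized weights sum to 0.21454.
P(cryptomining | evidence) = 0.0308 / 0.21454 ≈ 0.144.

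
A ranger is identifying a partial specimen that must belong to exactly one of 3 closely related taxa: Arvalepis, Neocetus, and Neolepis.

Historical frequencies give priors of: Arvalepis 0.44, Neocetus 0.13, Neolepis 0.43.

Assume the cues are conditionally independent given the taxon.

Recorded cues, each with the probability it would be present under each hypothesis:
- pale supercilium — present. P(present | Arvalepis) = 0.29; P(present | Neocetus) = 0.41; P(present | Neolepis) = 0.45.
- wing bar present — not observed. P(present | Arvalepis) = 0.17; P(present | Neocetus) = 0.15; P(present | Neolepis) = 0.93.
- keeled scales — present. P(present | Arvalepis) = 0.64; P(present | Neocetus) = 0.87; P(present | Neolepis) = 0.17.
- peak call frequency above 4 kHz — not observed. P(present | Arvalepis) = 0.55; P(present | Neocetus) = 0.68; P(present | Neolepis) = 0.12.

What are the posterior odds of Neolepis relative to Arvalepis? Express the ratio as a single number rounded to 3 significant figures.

The normalizing constant cancels in an odds ratio, so compute prior × likelihood for the two hypotheses only (using 1 − P(present | H) for each absent cue):
  Neolepis: 0.43 × 0.45 × (1 − 0.93) × 0.17 × (1 − 0.12) = 0.0020263
  Arvalepis: 0.44 × 0.29 × (1 − 0.17) × 0.64 × (1 − 0.55) = 0.030502
Odds(Neolepis : Arvalepis) = 0.0020263 / 0.030502 ≈ 0.0664.

0.0664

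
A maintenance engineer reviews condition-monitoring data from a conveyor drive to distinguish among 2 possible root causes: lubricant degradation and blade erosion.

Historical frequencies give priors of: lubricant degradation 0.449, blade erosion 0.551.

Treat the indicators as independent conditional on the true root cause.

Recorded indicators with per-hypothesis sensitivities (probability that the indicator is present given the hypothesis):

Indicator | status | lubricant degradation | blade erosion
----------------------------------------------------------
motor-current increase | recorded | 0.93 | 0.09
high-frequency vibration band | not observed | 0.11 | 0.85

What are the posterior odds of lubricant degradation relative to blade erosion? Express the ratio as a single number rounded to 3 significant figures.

50.0

Posterior odds equal prior odds times the likelihood ratio; only the two competing hypotheses matter (using 1 − P(present | H) for each absent indicator).
  lubricant degradation: 0.449 × 0.93 × (1 − 0.11) = 0.37164
  blade erosion: 0.551 × 0.09 × (1 − 0.85) = 0.0074385
Posterior odds = 0.37164 / 0.0074385 ≈ 50.0.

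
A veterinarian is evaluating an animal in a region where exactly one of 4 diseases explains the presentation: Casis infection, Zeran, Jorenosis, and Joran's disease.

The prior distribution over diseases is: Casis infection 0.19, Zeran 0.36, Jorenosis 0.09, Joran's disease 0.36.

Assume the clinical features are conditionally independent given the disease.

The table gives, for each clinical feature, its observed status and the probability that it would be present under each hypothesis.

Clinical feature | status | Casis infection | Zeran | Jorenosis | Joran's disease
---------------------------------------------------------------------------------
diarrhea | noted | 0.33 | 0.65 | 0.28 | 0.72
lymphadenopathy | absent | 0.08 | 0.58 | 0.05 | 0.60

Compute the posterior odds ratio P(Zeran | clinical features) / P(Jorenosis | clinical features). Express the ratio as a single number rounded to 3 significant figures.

Unnormalized posterior weight (prior times the clinical feature likelihoods) for each of the two hypotheses (using 1 − P(present | H) for each absent clinical feature):
  Zeran: 0.36 × 0.65 × (1 − 0.58) = 0.09828
  Jorenosis: 0.09 × 0.28 × (1 − 0.05) = 0.02394
Odds(Zeran : Jorenosis) = 0.09828 / 0.02394 ≈ 4.11.

4.11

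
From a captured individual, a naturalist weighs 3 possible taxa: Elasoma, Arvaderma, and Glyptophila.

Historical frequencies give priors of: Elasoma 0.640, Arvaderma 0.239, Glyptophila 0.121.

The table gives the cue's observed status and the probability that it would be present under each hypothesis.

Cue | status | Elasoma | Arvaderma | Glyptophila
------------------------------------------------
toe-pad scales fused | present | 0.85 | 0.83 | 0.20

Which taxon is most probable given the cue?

Elasoma

For each hypothesis, the unnormalized posterior weight is prior × likelihood:
  Elasoma: 0.640 × 0.85 = 0.544
  Arvaderma: 0.239 × 0.83 = 0.19837
  Glyptophila: 0.121 × 0.20 = 0.0242
Normalizing constant Z = 0.544 + 0.19837 + 0.0242 = 0.76657.
P(Elasoma | evidence) ≈ 0.544 / 0.76657 ≈ 0.710
P(Arvaderma | evidence) ≈ 0.19837 / 0.76657 ≈ 0.259
P(Glyptophila | evidence) ≈ 0.0242 / 0.76657 ≈ 0.032
The largest is 0.710, so Elasoma is most probable.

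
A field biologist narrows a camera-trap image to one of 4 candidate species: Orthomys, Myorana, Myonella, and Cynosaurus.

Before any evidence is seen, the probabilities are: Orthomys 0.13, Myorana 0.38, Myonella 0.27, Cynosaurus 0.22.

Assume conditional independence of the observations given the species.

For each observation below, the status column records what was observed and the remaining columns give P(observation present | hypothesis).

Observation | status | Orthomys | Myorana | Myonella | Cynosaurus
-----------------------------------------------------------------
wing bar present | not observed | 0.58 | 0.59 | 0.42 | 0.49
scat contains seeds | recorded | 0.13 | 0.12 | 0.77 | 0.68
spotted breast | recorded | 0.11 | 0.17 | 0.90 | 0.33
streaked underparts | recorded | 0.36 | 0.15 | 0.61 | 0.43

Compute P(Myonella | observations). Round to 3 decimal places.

Multiply each prior by the joint likelihood of the evidence pattern (using 1 − P(present | H) for each absent observation):
  Orthomys: 0.13 × (1 − 0.58) × 0.13 × 0.11 × 0.36 = 0.00028108
  Myorana: 0.38 × (1 − 0.59) × 0.12 × 0.17 × 0.15 = 0.00047675
  Myonella: 0.27 × (1 − 0.42) × 0.77 × 0.90 × 0.61 = 0.0662
  Cynosaurus: 0.22 × (1 − 0.49) × 0.68 × 0.33 × 0.43 = 0.010826
The unnormalized weights sum to 0.077784.
P(Myonella | evidence) = 0.0662 / 0.077784 ≈ 0.851.

0.851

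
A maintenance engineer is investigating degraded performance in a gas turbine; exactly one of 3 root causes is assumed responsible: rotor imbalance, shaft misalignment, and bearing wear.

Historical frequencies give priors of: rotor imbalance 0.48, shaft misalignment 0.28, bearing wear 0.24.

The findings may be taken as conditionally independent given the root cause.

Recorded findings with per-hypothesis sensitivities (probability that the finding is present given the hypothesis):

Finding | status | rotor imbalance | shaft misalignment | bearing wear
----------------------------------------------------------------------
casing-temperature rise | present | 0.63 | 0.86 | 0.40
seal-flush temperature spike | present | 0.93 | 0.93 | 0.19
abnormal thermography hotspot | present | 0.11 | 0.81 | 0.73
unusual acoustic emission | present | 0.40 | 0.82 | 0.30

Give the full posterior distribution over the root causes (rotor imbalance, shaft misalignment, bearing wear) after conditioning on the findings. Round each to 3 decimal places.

0.075, 0.901, 0.024

By Bayes' rule with conditional independence, the unnormalized weight for each hypothesis is prior × ∏ likelihoods:
  rotor imbalance: 0.48 × 0.63 × 0.93 × 0.11 × 0.40 = 0.012374
  shaft misalignment: 0.28 × 0.86 × 0.93 × 0.81 × 0.82 = 0.14874
  bearing wear: 0.24 × 0.40 × 0.19 × 0.73 × 0.30 = 0.0039946
The unnormalized weights sum to 0.16511.
P(rotor imbalance | evidence) = 0.012374 / 0.16511 ≈ 0.075
P(shaft misalignment | evidence) = 0.14874 / 0.16511 ≈ 0.901
P(bearing wear | evidence) = 0.0039946 / 0.16511 ≈ 0.024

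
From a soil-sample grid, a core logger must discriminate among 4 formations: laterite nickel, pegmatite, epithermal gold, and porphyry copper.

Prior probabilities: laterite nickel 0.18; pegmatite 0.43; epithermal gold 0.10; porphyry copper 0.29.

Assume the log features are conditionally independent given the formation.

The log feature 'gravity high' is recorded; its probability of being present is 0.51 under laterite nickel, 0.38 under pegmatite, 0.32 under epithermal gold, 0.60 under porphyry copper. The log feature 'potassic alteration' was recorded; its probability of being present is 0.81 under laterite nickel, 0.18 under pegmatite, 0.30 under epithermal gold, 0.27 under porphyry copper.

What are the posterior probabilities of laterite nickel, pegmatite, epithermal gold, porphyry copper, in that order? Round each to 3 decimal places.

0.464, 0.183, 0.060, 0.293

By Bayes' rule with conditional independence, the unnormalized weight for each hypothesis is prior × ∏ likelihoods:
  laterite nickel: 0.18 × 0.51 × 0.81 = 0.074358
  pegmatite: 0.43 × 0.38 × 0.18 = 0.029412
  epithermal gold: 0.10 × 0.32 × 0.30 = 0.0096
  porphyry copper: 0.29 × 0.60 × 0.27 = 0.04698
The unnormalized weights sum to 0.16035.
P(laterite nickel | evidence) = 0.074358 / 0.16035 ≈ 0.464
P(pegmatite | evidence) = 0.029412 / 0.16035 ≈ 0.183
P(epithermal gold | evidence) = 0.0096 / 0.16035 ≈ 0.060
P(porphyry copper | evidence) = 0.04698 / 0.16035 ≈ 0.293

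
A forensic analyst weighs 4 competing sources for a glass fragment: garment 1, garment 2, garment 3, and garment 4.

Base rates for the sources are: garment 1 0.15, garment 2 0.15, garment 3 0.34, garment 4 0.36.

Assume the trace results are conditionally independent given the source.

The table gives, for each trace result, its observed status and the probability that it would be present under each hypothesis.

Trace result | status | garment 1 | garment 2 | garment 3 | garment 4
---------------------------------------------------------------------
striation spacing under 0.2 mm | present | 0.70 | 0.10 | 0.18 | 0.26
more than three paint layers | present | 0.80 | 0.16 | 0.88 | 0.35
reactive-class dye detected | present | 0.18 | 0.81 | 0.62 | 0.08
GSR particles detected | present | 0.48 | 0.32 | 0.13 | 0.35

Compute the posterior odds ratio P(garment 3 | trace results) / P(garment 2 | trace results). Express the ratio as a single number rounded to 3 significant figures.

6.98

The normalizing constant cancels in an odds ratio, so compute prior × likelihood for the two hypotheses only:
  garment 3: 0.34 × 0.18 × 0.88 × 0.62 × 0.13 = 0.0043408
  garment 2: 0.15 × 0.10 × 0.16 × 0.81 × 0.32 = 0.00062208
Posterior odds = 0.0043408 / 0.00062208 ≈ 6.98.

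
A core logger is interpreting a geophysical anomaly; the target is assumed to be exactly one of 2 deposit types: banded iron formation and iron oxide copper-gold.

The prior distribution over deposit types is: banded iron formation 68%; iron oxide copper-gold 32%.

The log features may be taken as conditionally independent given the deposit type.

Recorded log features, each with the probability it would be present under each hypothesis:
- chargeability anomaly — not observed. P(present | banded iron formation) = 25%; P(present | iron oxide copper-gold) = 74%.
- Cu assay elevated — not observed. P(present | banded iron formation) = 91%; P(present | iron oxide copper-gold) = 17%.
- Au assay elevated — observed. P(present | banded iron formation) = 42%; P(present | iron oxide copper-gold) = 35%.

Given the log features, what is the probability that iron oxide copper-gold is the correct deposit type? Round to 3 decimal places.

Multiply each prior by the joint likelihood of the log feature pattern (using 1 − P(present | H) for each absent log feature):
  banded iron formation: 0.68 × (1 − 0.25) × (1 − 0.91) × 0.42 = 0.019278
  iron oxide copper-gold: 0.32 × (1 − 0.74) × (1 − 0.17) × 0.35 = 0.02417
Marginal likelihood of the evidence = 0.043448.
P(iron oxide copper-gold | evidence) = 0.02417 / 0.043448 ≈ 0.556.

0.556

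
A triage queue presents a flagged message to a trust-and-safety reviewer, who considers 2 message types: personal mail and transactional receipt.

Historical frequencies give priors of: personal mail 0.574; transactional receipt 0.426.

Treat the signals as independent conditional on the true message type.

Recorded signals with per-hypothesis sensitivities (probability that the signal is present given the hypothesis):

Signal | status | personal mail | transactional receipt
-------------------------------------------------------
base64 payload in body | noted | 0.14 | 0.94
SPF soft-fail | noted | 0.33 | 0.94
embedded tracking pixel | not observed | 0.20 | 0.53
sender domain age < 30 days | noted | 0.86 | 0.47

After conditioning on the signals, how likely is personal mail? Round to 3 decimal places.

For each hypothesis, the unnormalized posterior weight is prior × product of the signal likelihoods (using 1 − P(present | H) for each absent signal):
  personal mail: 0.574 × 0.14 × 0.33 × (1 − 0.20) × 0.86 = 0.018245
  transactional receipt: 0.426 × 0.94 × 0.94 × (1 − 0.53) × 0.47 = 0.08315
Normalizing constant Z = 0.018245 + 0.08315 = 0.10139.
P(personal mail | evidence) = 0.018245 / 0.10139 ≈ 0.180.

0.180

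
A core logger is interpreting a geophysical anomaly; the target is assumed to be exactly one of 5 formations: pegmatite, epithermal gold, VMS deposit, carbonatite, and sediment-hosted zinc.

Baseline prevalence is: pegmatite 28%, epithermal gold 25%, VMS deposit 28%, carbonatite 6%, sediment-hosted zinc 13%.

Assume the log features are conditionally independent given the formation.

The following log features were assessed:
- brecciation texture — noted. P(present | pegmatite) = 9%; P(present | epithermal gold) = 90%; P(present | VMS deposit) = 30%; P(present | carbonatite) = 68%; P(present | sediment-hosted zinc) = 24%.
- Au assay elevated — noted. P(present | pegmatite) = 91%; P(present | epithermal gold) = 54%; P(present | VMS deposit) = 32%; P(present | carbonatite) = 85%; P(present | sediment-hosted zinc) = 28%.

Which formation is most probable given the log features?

epithermal gold

Multiply each prior by the joint likelihood of the log feature pattern:
  pegmatite: 0.28 × 0.09 × 0.91 = 0.022932
  epithermal gold: 0.25 × 0.90 × 0.54 = 0.1215
  VMS deposit: 0.28 × 0.30 × 0.32 = 0.02688
  carbonatite: 0.06 × 0.68 × 0.85 = 0.03468
  sediment-hosted zinc: 0.13 × 0.24 × 0.28 = 0.008736
Marginal likelihood of the evidence = 0.21473.
P(pegmatite | evidence) ≈ 0.022932 / 0.21473 ≈ 0.107
P(epithermal gold | evidence) ≈ 0.1215 / 0.21473 ≈ 0.566
P(VMS deposit | evidence) ≈ 0.02688 / 0.21473 ≈ 0.125
P(carbonatite | evidence) ≈ 0.03468 / 0.21473 ≈ 0.162
P(sediment-hosted zinc | evidence) ≈ 0.008736 / 0.21473 ≈ 0.041
The largest is 0.566, so epithermal gold is most probable.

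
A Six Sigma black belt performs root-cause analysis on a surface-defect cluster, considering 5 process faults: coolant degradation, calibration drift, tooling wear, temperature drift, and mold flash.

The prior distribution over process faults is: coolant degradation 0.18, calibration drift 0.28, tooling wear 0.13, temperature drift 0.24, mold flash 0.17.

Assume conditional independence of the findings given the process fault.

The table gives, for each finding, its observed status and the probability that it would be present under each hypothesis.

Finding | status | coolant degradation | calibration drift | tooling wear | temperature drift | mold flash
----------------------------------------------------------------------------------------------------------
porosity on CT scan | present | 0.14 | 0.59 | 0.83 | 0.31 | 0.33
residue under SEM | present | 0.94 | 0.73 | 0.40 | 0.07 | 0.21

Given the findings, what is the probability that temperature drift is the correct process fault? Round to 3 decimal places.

For each hypothesis, the unnormalized posterior weight is prior × product of the finding likelihoods:
  coolant degradation: 0.18 × 0.14 × 0.94 = 0.023688
  calibration drift: 0.28 × 0.59 × 0.73 = 0.1206
  tooling wear: 0.13 × 0.83 × 0.40 = 0.04316
  temperature drift: 0.24 × 0.31 × 0.07 = 0.005208
  mold flash: 0.17 × 0.33 × 0.21 = 0.011781
Marginal likelihood of the evidence = 0.20443.
P(temperature drift | evidence) = 0.005208 / 0.20443 ≈ 0.025.

0.025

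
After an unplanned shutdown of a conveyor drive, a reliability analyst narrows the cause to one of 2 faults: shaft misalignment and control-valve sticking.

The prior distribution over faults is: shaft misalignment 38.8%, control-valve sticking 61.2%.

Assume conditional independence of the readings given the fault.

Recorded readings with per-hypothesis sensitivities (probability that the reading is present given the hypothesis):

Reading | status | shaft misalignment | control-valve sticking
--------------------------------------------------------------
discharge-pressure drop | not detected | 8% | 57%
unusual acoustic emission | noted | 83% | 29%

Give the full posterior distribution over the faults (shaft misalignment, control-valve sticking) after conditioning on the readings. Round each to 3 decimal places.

0.795, 0.205

For each hypothesis, the unnormalized posterior weight is prior × product of the reading likelihoods (using 1 − P(present | H) for each absent reading):
  shaft misalignment: 0.388 × (1 − 0.08) × 0.83 = 0.29628
  control-valve sticking: 0.612 × (1 − 0.57) × 0.29 = 0.076316
The unnormalized weights sum to 0.37259.
P(shaft misalignment | evidence) = 0.29628 / 0.37259 ≈ 0.795
P(control-valve sticking | evidence) = 0.076316 / 0.37259 ≈ 0.205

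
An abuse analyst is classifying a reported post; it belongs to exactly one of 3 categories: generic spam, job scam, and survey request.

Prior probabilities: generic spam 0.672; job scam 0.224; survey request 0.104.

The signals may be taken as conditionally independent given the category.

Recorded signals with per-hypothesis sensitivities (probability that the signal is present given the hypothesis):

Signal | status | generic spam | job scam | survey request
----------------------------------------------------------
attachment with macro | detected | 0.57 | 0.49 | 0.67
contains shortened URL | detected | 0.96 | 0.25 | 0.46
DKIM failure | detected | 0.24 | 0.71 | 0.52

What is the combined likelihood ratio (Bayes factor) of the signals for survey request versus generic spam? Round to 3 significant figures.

1.22

Take the product of per-signal likelihoods under each hypothesis, then divide.
  survey request: 0.67 × 0.46 × 0.52 = 0.16026
  generic spam: 0.57 × 0.96 × 0.24 = 0.13133
Bayes factor = 0.16026 / 0.13133 ≈ 1.22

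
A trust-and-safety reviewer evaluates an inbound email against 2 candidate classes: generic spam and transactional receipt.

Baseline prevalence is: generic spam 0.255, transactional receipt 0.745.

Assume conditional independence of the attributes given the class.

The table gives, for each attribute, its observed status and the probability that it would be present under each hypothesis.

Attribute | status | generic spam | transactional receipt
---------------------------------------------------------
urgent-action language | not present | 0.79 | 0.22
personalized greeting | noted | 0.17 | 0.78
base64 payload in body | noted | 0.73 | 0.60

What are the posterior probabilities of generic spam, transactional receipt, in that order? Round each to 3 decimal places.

By Bayes' rule with conditional independence, the unnormalized weight for each hypothesis is prior × ∏ likelihoods (using 1 − P(present | H) for each absent attribute):
  generic spam: 0.255 × (1 − 0.79) × 0.17 × 0.73 = 0.0066456
  transactional receipt: 0.745 × (1 − 0.22) × 0.78 × 0.60 = 0.27195
Normalizing constant Z = 0.0066456 + 0.27195 = 0.2786.
P(generic spam | evidence) = 0.0066456 / 0.2786 ≈ 0.024
P(transactional receipt | evidence) = 0.27195 / 0.2786 ≈ 0.976

0.024, 0.976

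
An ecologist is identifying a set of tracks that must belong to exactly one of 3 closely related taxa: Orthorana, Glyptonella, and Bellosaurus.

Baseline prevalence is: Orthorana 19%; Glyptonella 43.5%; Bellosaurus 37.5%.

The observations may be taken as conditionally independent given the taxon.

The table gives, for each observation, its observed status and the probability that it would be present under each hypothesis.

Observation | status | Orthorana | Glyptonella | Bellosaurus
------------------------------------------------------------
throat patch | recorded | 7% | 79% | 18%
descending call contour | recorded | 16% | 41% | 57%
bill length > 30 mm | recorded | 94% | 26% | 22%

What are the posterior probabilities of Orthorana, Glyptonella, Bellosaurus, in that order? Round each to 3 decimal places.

0.042, 0.778, 0.180

Multiply each prior by the joint likelihood of the evidence pattern:
  Orthorana: 0.190 × 0.07 × 0.16 × 0.94 = 0.0020003
  Glyptonella: 0.435 × 0.79 × 0.41 × 0.26 = 0.036633
  Bellosaurus: 0.375 × 0.18 × 0.57 × 0.22 = 0.0084645
The unnormalized weights sum to 0.047098.
P(Orthorana | evidence) = 0.0020003 / 0.047098 ≈ 0.042
P(Glyptonella | evidence) = 0.036633 / 0.047098 ≈ 0.778
P(Bellosaurus | evidence) = 0.0084645 / 0.047098 ≈ 0.180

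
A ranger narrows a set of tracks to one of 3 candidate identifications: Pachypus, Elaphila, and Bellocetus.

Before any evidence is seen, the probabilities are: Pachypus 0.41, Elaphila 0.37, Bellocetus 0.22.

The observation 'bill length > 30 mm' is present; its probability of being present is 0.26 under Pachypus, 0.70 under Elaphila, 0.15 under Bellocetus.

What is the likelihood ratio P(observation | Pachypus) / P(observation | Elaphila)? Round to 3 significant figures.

0.371

The Bayes factor is the ratio of the two likelihoods.
  Pachypus: 0.26
  Elaphila: 0.7
Bayes factor = 0.26 / 0.7 ≈ 0.371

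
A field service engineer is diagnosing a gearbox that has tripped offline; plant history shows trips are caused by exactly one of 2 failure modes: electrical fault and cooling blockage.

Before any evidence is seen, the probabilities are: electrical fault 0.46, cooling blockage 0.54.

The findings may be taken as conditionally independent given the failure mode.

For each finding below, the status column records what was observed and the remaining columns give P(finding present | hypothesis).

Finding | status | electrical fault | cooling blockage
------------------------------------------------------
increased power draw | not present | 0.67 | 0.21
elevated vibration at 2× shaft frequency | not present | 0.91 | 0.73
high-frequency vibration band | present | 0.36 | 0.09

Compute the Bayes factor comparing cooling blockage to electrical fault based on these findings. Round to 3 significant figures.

1.80

Take the product of per-finding likelihoods under each hypothesis (using 1 − P(present | H) for each absent finding), then divide.
  cooling blockage: (1 − 0.21) × (1 − 0.73) × 0.09 = 0.019197
  electrical fault: (1 − 0.67) × (1 − 0.91) × 0.36 = 0.010692
Bayes factor = 0.019197 / 0.010692 ≈ 1.80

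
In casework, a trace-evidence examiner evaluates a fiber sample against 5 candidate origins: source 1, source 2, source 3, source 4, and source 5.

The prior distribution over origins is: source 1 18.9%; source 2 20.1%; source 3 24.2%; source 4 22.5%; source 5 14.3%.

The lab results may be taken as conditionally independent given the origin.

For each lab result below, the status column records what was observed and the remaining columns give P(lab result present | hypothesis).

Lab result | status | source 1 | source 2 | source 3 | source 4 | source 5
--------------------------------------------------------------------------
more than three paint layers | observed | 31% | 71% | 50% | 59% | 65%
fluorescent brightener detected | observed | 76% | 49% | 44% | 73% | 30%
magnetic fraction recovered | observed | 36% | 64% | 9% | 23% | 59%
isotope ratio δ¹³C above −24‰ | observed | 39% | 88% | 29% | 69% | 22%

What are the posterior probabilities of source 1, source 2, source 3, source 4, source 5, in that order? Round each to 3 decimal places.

For each hypothesis, the unnormalized posterior weight is prior × product of the lab result likelihoods:
  source 1: 0.189 × 0.31 × 0.76 × 0.36 × 0.39 = 0.0062518
  source 2: 0.201 × 0.71 × 0.49 × 0.64 × 0.88 = 0.039383
  source 3: 0.242 × 0.50 × 0.44 × 0.09 × 0.29 = 0.0013896
  source 4: 0.225 × 0.59 × 0.73 × 0.23 × 0.69 = 0.015379
  source 5: 0.143 × 0.65 × 0.30 × 0.59 × 0.22 = 0.0036195
Marginal likelihood of the evidence = 0.066023.
P(source 1 | evidence) = 0.0062518 / 0.066023 ≈ 0.095
P(source 2 | evidence) = 0.039383 / 0.066023 ≈ 0.597
P(source 3 | evidence) = 0.0013896 / 0.066023 ≈ 0.021
P(source 4 | evidence) = 0.015379 / 0.066023 ≈ 0.233
P(source 5 | evidence) = 0.0036195 / 0.066023 ≈ 0.055

0.095, 0.597, 0.021, 0.233, 0.055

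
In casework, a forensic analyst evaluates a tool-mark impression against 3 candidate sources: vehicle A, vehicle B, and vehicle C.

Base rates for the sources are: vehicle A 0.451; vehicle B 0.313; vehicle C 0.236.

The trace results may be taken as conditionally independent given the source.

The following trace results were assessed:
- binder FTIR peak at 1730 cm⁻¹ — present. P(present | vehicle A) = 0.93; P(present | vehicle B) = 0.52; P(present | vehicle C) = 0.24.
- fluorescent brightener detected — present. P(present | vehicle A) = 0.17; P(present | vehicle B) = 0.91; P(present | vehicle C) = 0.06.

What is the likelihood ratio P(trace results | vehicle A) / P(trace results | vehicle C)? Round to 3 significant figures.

11.0

Take the product of per-trace result likelihoods under each hypothesis, then divide.
  vehicle A: 0.93 × 0.17 = 0.1581
  vehicle C: 0.24 × 0.06 = 0.0144
Bayes factor = 0.1581 / 0.0144 ≈ 11.0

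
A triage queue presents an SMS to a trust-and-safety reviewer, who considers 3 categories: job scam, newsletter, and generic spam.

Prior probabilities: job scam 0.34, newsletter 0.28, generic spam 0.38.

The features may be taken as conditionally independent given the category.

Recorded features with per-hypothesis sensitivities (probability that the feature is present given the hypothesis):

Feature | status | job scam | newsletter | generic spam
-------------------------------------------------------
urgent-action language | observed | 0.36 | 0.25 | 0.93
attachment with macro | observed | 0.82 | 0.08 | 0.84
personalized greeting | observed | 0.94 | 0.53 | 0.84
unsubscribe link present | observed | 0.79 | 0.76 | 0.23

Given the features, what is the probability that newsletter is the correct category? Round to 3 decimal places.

For each hypothesis, the unnormalized posterior weight is prior × product of the feature likelihoods:
  job scam: 0.34 × 0.36 × 0.82 × 0.94 × 0.79 = 0.074533
  newsletter: 0.28 × 0.25 × 0.08 × 0.53 × 0.76 = 0.0022557
  generic spam: 0.38 × 0.93 × 0.84 × 0.84 × 0.23 = 0.057353
Marginal likelihood of the evidence = 0.13414.
P(newsletter | evidence) = 0.0022557 / 0.13414 ≈ 0.017.

0.017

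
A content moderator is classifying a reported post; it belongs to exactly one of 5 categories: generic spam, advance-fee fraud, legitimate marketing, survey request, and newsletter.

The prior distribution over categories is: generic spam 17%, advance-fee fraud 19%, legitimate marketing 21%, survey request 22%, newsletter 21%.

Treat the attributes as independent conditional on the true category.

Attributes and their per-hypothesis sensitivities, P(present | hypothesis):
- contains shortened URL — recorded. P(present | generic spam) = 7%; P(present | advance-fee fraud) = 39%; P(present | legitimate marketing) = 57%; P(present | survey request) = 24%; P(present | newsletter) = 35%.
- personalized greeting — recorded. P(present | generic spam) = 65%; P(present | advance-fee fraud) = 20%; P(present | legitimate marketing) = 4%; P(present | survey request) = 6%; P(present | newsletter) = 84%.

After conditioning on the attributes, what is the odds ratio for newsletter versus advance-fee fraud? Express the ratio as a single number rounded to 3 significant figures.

The normalizing constant cancels in an odds ratio, so compute prior × likelihood for the two hypotheses only:
  newsletter: 0.21 × 0.35 × 0.84 = 0.06174
  advance-fee fraud: 0.19 × 0.39 × 0.20 = 0.01482
Posterior odds = 0.06174 / 0.01482 ≈ 4.17.

4.17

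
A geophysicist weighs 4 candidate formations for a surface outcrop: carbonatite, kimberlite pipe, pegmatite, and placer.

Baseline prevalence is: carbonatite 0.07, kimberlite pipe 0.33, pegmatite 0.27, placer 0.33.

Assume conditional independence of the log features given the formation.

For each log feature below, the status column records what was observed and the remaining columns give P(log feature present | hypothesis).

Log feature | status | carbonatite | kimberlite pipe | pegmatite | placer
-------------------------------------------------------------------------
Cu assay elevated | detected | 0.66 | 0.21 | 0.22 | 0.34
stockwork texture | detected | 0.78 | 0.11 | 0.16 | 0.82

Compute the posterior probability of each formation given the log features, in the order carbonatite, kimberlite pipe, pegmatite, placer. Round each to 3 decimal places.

For each hypothesis, the unnormalized posterior weight is prior × product of the log feature likelihoods:
  carbonatite: 0.07 × 0.66 × 0.78 = 0.036036
  kimberlite pipe: 0.33 × 0.21 × 0.11 = 0.007623
  pegmatite: 0.27 × 0.22 × 0.16 = 0.009504
  placer: 0.33 × 0.34 × 0.82 = 0.092004
The unnormalized weights sum to 0.14517.
P(carbonatite | evidence) = 0.036036 / 0.14517 ≈ 0.248
P(kimberlite pipe | evidence) = 0.007623 / 0.14517 ≈ 0.053
P(pegmatite | evidence) = 0.009504 / 0.14517 ≈ 0.065
P(placer | evidence) = 0.092004 / 0.14517 ≈ 0.634

0.248, 0.053, 0.065, 0.634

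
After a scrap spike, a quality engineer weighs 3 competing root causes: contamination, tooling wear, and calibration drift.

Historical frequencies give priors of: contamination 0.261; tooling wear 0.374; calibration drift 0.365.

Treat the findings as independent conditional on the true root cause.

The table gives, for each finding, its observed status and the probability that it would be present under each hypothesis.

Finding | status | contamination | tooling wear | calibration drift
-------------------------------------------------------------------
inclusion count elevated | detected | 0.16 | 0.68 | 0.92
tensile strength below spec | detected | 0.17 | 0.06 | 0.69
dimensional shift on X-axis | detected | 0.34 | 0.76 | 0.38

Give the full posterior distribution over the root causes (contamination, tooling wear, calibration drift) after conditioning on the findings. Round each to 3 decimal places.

Multiply each prior by the joint likelihood of the evidence pattern:
  contamination: 0.261 × 0.16 × 0.17 × 0.34 = 0.0024137
  tooling wear: 0.374 × 0.68 × 0.06 × 0.76 = 0.011597
  calibration drift: 0.365 × 0.92 × 0.69 × 0.38 = 0.088047
Normalizing constant Z = 0.0024137 + 0.011597 + 0.088047 = 0.10206.
P(contamination | evidence) = 0.0024137 / 0.10206 ≈ 0.024
P(tooling wear | evidence) = 0.011597 / 0.10206 ≈ 0.114
P(calibration drift | evidence) = 0.088047 / 0.10206 ≈ 0.863

0.024, 0.114, 0.863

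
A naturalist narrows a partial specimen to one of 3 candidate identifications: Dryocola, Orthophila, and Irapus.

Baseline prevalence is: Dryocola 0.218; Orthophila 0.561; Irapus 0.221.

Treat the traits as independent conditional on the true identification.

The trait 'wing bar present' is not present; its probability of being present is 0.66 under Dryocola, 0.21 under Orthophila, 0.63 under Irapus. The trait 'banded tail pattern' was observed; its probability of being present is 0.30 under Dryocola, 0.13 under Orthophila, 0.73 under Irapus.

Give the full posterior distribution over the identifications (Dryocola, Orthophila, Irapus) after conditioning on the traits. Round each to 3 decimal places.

For each hypothesis, the unnormalized posterior weight is prior × product of the trait likelihoods (using 1 − P(present | H) for each absent trait):
  Dryocola: 0.218 × (1 − 0.66) × 0.30 = 0.022236
  Orthophila: 0.561 × (1 − 0.21) × 0.13 = 0.057615
  Irapus: 0.221 × (1 − 0.63) × 0.73 = 0.059692
The unnormalized weights sum to 0.13954.
P(Dryocola | evidence) = 0.022236 / 0.13954 ≈ 0.159
P(Orthophila | evidence) = 0.057615 / 0.13954 ≈ 0.413
P(Irapus | evidence) = 0.059692 / 0.13954 ≈ 0.428

0.159, 0.413, 0.428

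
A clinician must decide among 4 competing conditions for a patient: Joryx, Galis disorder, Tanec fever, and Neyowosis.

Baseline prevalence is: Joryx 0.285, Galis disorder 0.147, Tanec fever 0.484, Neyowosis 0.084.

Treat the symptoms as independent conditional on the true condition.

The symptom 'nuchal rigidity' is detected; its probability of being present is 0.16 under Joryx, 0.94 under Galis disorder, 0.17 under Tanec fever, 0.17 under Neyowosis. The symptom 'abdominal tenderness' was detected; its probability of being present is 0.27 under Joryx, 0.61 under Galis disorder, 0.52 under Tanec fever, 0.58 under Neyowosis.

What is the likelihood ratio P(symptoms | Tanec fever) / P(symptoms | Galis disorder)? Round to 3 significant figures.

0.154

Take the product of per-symptom likelihoods under each hypothesis, then divide.
  Tanec fever: 0.17 × 0.52 = 0.0884
  Galis disorder: 0.94 × 0.61 = 0.5734
Bayes factor = 0.0884 / 0.5734 ≈ 0.154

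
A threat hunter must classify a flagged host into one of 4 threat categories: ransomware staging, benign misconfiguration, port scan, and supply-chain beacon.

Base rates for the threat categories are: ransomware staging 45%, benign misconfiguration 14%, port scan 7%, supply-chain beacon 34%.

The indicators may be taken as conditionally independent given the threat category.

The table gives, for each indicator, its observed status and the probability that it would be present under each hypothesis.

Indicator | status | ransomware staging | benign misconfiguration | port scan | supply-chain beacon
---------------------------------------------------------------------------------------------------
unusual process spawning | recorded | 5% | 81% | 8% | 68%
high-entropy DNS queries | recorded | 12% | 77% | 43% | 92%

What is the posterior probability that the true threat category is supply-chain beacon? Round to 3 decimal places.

0.697

Multiply each prior by the joint likelihood of the indicator pattern:
  ransomware staging: 0.45 × 0.05 × 0.12 = 0.0027
  benign misconfiguration: 0.14 × 0.81 × 0.77 = 0.087318
  port scan: 0.07 × 0.08 × 0.43 = 0.002408
  supply-chain beacon: 0.34 × 0.68 × 0.92 = 0.2127
Marginal likelihood of the evidence = 0.30513.
P(supply-chain beacon | evidence) = 0.2127 / 0.30513 ≈ 0.697.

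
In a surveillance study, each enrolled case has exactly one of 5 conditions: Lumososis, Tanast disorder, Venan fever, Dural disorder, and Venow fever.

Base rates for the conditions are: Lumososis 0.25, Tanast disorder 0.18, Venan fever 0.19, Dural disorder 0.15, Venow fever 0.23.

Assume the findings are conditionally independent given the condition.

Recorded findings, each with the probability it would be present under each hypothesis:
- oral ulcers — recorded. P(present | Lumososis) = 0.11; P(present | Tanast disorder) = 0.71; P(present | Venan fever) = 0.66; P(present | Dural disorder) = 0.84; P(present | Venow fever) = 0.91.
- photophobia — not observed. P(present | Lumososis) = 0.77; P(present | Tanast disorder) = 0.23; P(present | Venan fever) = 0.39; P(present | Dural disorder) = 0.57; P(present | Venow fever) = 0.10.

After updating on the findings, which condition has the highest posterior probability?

Venow fever

By Bayes' rule with conditional independence, the unnormalized weight for each hypothesis is prior × ∏ likelihoods (using 1 − P(present | H) for each absent finding):
  Lumososis: 0.25 × 0.11 × (1 − 0.77) = 0.006325
  Tanast disorder: 0.18 × 0.71 × (1 − 0.23) = 0.098406
  Venan fever: 0.19 × 0.66 × (1 − 0.39) = 0.076494
  Dural disorder: 0.15 × 0.84 × (1 − 0.57) = 0.05418
  Venow fever: 0.23 × 0.91 × (1 − 0.10) = 0.18837
The unnormalized weights sum to 0.42378.
P(Lumososis | evidence) ≈ 0.006325 / 0.42378 ≈ 0.015
P(Tanast disorder | evidence) ≈ 0.098406 / 0.42378 ≈ 0.232
P(Venan fever | evidence) ≈ 0.076494 / 0.42378 ≈ 0.181
P(Dural disorder | evidence) ≈ 0.05418 / 0.42378 ≈ 0.128
P(Venow fever | evidence) ≈ 0.18837 / 0.42378 ≈ 0.445
The largest is 0.445, so Venow fever is most probable.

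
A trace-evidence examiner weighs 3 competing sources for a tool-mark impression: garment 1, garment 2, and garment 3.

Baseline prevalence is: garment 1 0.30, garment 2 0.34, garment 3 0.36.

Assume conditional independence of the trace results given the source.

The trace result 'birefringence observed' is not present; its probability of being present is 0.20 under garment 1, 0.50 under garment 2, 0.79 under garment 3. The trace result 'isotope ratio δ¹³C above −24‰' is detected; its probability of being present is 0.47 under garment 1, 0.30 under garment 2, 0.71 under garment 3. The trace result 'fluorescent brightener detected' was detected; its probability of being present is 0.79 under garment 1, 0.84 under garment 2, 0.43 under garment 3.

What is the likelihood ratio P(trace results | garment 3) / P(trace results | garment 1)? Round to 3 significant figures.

The Bayes factor is the ratio of the joint likelihoods of the trace result pattern under the two hypotheses (using 1 − P(present | H) for each absent trace result).
  garment 3: (1 − 0.79) × 0.71 × 0.43 = 0.064113
  garment 1: (1 − 0.20) × 0.47 × 0.79 = 0.29704
Bayes factor = 0.064113 / 0.29704 ≈ 0.216

0.216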